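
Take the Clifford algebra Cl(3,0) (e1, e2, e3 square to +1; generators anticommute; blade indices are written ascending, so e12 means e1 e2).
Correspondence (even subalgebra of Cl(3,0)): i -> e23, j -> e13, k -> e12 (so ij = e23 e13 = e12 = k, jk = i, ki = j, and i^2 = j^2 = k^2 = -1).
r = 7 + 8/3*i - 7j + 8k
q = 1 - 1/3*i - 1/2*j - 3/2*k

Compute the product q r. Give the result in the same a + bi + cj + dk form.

In blades: q = 1 - 3/2*e12 - 1/2*e13 - 1/3*e23, r = 7 + 8*e12 - 7*e13 + 8/3*e23.
Distribute q over r term by term (generator squares from the signature, products reordered to ascending indices): (1)*r = 7 + 8*e12 - 7*e13 + 8/3*e23; (-3/2*e12)*r = 12 - 21/2*e12 - 4*e13 - 21/2*e23; (-1/2*e13)*r = -7/2 + 4/3*e12 - 7/2*e13 - 4*e23; (-1/3*e23)*r = 8/9 + 7/3*e12 + 8/3*e13 - 7/3*e23.
Sum: 295/18 + 7/6*e12 - 71/6*e13 - 85/6*e23; translating back through the correspondence:
Answer: 295/18 - 85/6*i - 71/6*j + 7/6*k


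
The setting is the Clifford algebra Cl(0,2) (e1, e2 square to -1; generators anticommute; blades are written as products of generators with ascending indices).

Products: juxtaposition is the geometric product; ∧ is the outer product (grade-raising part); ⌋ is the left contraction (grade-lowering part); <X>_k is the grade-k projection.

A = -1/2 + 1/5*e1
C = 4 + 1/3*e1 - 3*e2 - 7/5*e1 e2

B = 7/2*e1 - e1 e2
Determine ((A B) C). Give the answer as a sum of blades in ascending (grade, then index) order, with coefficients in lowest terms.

step 1: -7/10 - 7/4*e1 + 1/5*e2 + 1/2*e1 e2
step 2: -11/12 - 451/75*e1 + 37/60*e2 + 2449/300*e1 e2
Answer: -11/12 - 451/75*e1 + 37/60*e2 + 2449/300*e1 e2


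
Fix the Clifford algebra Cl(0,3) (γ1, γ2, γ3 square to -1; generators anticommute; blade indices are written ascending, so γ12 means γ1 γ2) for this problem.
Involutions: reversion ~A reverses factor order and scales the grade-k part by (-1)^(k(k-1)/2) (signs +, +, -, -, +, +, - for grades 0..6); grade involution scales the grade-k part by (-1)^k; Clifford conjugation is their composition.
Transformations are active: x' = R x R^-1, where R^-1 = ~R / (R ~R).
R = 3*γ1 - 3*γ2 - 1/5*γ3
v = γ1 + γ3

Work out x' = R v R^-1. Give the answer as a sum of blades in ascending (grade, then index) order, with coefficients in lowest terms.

~R = 3*γ1 - 3*γ2 - 1/5*γ3, and R ~R = -451/25, so R^-1 = ~R / (-451/25).
R v = -14/5 + 3*γ12 + 16/5*γ13 - 3*γ23
Answer: -31/451*γ1 - 420/451*γ2 - 479/451*γ3


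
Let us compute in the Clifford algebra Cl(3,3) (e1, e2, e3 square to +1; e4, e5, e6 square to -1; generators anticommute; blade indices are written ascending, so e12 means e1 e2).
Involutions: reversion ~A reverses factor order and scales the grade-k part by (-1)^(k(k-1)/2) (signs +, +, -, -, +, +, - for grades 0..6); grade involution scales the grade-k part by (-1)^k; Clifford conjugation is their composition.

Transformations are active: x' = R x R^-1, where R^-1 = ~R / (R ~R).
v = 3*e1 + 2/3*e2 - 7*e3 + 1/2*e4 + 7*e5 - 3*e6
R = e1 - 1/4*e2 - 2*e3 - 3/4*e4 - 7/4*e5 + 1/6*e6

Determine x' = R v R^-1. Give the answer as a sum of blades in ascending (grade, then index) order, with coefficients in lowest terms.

~R = e1 - 1/4*e2 - 2*e3 - 3/4*e4 - 7/4*e5 + 1/6*e6, and R ~R = 203/144, so R^-1 = ~R / (203/144).
R v = 719/24 + 17/12*e12 - e13 + 11/4*e14 + 49/4*e15 - 7/2*e16 + 37/12*e23 + 3/8*e24 - 7/12*e25 + 23/36*e26 - 25/4*e34 - 105/4*e35 + 43/6*e36 - 35/8*e45 + 13/6*e46 + 49/12*e56
Answer: 8019/203*e1 - 6877/609*e2 - 15835/203*e3 - 13145/406*e4 - 2360/29*e5 + 2047/203*e6


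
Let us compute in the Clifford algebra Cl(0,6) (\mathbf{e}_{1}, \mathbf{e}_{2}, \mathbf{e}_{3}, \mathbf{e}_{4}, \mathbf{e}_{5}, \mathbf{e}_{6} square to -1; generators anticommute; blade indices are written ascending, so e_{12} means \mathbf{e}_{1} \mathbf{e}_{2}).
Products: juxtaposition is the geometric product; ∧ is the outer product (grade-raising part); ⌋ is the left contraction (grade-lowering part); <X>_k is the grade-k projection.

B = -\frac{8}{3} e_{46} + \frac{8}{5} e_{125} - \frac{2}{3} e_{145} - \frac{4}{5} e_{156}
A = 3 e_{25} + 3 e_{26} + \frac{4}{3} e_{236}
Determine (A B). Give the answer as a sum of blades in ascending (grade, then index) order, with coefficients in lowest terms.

step 1: -\frac{24}{5} e_{1} - 8 e_{24} - 2 e_{124} - \frac{12}{5} e_{125} + \frac{12}{5} e_{126} - \frac{24}{5} e_{156} - \frac{32}{9} e_{234} + \frac{16}{15} e_{1235} - \frac{32}{15} e_{1356} + 8 e_{2456} - 2 e_{12456} + \frac{8}{9} e_{123456}
Answer: -\frac{24}{5} e_{1} - 8 e_{24} - 2 e_{124} - \frac{12}{5} e_{125} + \frac{12}{5} e_{126} - \frac{24}{5} e_{156} - \frac{32}{9} e_{234} + \frac{16}{15} e_{1235} - \frac{32}{15} e_{1356} + 8 e_{2456} - 2 e_{12456} + \frac{8}{9} e_{123456}


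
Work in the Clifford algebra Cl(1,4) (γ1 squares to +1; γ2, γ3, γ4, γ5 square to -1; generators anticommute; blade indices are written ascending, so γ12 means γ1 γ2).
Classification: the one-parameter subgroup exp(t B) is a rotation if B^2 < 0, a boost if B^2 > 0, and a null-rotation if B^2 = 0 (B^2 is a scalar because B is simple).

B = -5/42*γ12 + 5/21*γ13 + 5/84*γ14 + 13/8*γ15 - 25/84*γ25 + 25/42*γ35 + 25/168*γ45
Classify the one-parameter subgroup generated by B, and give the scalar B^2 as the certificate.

B^2 term by term: the squares give (-5/42)^2*(γ12)^2 + (5/21)^2*(γ13)^2 + (5/84)^2*(γ14)^2 + (13/8)^2*(γ15)^2 + (-25/84)^2*(γ25)^2 + (25/42)^2*(γ35)^2 + (25/168)^2*(γ45)^2 = 25/1764*(+1) + 25/441*(+1) + 25/7056*(+1) + 169/64*(+1) + 625/7056*(-1) + 625/1764*(-1) + 625/28224*(-1) = 9/4 (each basis 2-blade squares to minus the product of its generators' squares); cross terms between blades sharing an index anticommute and cancel; the commuting (index-disjoint) pairs give grade-4 terms 2*c*c'*(blade product), which cancel blade by blade — γ1235: -125/882 + 125/882 = 0; γ1245: -125/3528 + 125/3528 = 0; γ1345: 125/1764 - 125/1764 = 0 — confirming B is simple. So B^2 = 9/4.
Answer: boost, certificate B^2 = 9/4. No conjugation can change B^2 = 9/4; the sign gives the class.


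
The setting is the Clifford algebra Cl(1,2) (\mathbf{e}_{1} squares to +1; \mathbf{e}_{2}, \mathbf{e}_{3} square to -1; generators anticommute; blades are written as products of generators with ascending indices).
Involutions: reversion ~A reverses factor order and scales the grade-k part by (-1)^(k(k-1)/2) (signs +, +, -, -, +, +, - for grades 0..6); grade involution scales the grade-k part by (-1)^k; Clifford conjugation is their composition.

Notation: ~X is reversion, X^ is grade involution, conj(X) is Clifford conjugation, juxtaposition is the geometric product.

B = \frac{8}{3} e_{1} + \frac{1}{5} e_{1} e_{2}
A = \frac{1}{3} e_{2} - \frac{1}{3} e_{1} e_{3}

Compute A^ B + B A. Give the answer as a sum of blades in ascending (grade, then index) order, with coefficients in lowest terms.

first term: -\frac{1}{15} e_{1} + \frac{8}{9} e_{3} + \frac{8}{9} e_{1} e_{2} - \frac{1}{15} e_{2} e_{3}
second term: -\frac{1}{15} e_{1} - \frac{8}{9} e_{3} + \frac{8}{9} e_{1} e_{2} + \frac{1}{15} e_{2} e_{3}
Answer: -\frac{2}{15} e_{1} + \frac{16}{9} e_{1} e_{2}


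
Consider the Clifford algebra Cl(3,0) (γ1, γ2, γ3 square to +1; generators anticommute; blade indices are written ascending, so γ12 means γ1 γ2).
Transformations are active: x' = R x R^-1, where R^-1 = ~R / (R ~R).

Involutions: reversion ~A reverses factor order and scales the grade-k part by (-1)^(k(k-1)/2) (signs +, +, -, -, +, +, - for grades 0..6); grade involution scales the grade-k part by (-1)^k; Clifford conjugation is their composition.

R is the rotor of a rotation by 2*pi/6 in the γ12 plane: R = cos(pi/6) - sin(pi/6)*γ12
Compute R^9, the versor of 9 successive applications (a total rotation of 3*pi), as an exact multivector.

Half-angle bookkeeping: 9 applications in γ12 add up to rotor phase 9*pi/6 = 3*pi/2, so R^9 = cos(3*pi/2) - sin(3*pi/2)*γ12.
cos(3*pi/2) = 0 and sin(3*pi/2) = -1, so R^9 = γ12. The net rotation is 1*pi (after discarding 1 full turn, each of which contributes a factor -1 to the rotor); the rotor keeps the half-angle phase exactly.
Answer: γ12


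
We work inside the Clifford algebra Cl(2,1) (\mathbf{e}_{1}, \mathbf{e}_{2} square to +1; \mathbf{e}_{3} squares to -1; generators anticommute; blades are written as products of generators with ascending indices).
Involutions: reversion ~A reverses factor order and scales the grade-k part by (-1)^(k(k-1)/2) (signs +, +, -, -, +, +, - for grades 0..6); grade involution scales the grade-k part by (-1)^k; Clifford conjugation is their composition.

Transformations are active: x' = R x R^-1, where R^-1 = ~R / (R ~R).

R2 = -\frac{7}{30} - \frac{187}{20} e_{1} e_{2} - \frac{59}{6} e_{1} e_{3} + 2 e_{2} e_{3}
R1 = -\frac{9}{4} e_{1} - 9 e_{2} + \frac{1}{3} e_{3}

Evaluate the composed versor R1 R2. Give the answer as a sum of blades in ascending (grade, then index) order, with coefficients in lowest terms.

Distribute over the terms of R1 (each basis-blade product reordered to ascending indices, repeated generators contracted through their squares):
(-\frac{9}{4} e_{1}) R2 = \frac{21}{40} e_{1} + \frac{1683}{80} e_{2} + \frac{177}{8} e_{3} - \frac{9}{2} e_{1} e_{2} e_{3}
(-9 e_{2}) R2 = -\frac{1683}{20} e_{1} + \frac{21}{10} e_{2} - 18 e_{3} - \frac{177}{2} e_{1} e_{2} e_{3}
(\frac{1}{3} e_{3}) R2 = -\frac{59}{18} e_{1} + \frac{2}{3} e_{2} - \frac{7}{90} e_{3} - \frac{187}{60} e_{1} e_{2} e_{3}
Summing the partial products and collecting blades:
Answer: -\frac{6257}{72} e_{1} + \frac{5713}{240} e_{2} + \frac{1457}{360} e_{3} - \frac{5767}{60} e_{1} e_{2} e_{3}


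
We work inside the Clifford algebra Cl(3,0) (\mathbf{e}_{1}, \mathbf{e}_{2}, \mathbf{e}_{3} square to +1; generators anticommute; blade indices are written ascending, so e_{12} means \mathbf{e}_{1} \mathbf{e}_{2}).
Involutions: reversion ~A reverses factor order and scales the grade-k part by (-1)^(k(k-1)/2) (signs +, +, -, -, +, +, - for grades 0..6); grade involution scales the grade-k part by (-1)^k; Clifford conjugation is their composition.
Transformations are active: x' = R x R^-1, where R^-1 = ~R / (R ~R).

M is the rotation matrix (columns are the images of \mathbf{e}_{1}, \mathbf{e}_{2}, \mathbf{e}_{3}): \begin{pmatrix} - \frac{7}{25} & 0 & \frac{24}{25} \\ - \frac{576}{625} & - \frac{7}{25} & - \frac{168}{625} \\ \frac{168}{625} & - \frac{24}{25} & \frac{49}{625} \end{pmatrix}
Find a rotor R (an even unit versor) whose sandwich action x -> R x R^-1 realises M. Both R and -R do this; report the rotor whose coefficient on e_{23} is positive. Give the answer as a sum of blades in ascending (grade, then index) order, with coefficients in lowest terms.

Method: write R = a + b12*e_{12} + b13*e_{13} + b23*e_{23} with a^2 + b12^2 + b13^2 + b23^2 = 1 (so R^-1 = ~R). Expanding the columns R e_j ~R gives tr M = 4a^2 - 1 and, from the antisymmetric part, M21 - M12 = -4a*b12, M13 - M31 = 4a*b13, M32 - M23 = -4a*b23.
Here tr M = -\frac{301}{625}, so a^2 = (1 + tr M)/4 = \frac{81}{625} and a = ±\frac{9}{25}. Taking a = \frac{9}{25}: M21 - M12 = -\frac{576}{625}, M13 - M31 = \frac{432}{625}, M32 - M23 = -\frac{432}{625}, giving b12 = \frac{16}{25}, b13 = \frac{12}{25}, b23 = \frac{12}{25}, i.e. R = \frac{9}{25} + \frac{16}{25} e_{12} + \frac{12}{25} e_{13} + \frac{12}{25} e_{23}.
Its e_{23} coefficient is already positive.
Answer: \frac{9}{25} + \frac{16}{25} e_{12} + \frac{12}{25} e_{13} + \frac{12}{25} e_{23}. Uniqueness: Spin(3) -> SO(3) maps R and -R to the same rotation of trace -\frac{301}{625}; fixing the sign of the e_{23} coefficient removes the ambiguity.


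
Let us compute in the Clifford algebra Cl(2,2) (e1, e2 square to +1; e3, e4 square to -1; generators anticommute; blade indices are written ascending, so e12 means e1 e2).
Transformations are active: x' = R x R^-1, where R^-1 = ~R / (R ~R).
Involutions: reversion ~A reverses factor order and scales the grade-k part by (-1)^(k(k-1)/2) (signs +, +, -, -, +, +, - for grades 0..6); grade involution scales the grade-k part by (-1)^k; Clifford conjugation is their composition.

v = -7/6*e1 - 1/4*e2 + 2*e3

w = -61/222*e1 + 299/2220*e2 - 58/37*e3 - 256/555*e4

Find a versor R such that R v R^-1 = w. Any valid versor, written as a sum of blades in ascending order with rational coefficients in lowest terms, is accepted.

Since q(v) = q(w) = -371/144, the sum R = v + w = -160/111*e1 - 64/555*e2 + 16/37*e3 - 256/555*e4 does the job whenever invertible.
Answer: -160/111*e1 - 64/555*e2 + 16/37*e3 - 256/555*e4


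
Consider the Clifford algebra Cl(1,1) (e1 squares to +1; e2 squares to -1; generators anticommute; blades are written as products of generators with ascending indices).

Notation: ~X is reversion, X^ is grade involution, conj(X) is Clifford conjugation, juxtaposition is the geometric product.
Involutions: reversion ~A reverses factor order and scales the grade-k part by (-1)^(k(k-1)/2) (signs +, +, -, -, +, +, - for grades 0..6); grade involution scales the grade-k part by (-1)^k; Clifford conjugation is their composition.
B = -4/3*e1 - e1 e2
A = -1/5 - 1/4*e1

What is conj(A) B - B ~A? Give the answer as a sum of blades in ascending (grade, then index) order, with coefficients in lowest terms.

first term: -1/3 + 4/15*e1 - 1/4*e2 + 1/5*e1 e2
second term: 1/3 + 4/15*e1 - 1/4*e2 + 1/5*e1 e2
Answer: -2/3


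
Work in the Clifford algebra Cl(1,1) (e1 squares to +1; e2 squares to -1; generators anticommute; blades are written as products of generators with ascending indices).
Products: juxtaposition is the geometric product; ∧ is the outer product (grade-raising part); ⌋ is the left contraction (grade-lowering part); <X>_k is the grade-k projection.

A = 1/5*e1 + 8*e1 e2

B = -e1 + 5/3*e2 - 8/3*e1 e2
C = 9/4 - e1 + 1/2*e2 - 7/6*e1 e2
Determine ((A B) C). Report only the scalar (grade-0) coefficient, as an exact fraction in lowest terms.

step 1: -323/15 - 40/3*e1 + 112/15*e2 + 1/3*e1 e2
step 2: -7063/180 - 1561/90*e1 + 1973/90*e2 + 4801/180*e1 e2
Answer: -7063/180


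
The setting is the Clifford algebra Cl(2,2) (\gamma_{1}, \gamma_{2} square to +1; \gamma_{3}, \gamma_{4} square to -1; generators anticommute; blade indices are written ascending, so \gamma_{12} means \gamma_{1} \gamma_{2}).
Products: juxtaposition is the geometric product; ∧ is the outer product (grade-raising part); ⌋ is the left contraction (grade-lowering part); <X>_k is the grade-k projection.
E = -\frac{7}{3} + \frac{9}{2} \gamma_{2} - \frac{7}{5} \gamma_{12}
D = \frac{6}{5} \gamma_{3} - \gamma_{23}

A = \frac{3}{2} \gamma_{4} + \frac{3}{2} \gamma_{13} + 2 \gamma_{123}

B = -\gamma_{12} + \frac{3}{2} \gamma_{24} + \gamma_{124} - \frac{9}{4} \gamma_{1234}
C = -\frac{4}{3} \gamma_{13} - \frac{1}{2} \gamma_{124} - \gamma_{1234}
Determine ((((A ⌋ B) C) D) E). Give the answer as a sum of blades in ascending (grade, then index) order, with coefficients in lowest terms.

step 1: \frac{9}{4} \gamma_{2} - \frac{9}{2} \gamma_{4} - \frac{3}{2} \gamma_{12} + \frac{27}{8} \gamma_{24} - \frac{27}{8} \gamma_{123}
step 2: -\frac{27}{16} \gamma_{1} - \frac{9}{2} \gamma_{2} + \frac{21}{8} \gamma_{4} - \frac{9}{4} \gamma_{12} + \frac{27}{8} \gamma_{13} + \frac{9}{8} \gamma_{14} - 2 \gamma_{23} - \frac{51}{16} \gamma_{34} + \frac{15}{2} \gamma_{123} + \frac{33}{4} \gamma_{134} + \frac{9}{2} \gamma_{1234}
step 3: 2 - \frac{231}{20} \gamma_{1} + \frac{12}{5} \gamma_{2} + \frac{9}{2} \gamma_{3} - \frac{153}{40} \gamma_{4} - \frac{99}{8} \gamma_{12} + \frac{9}{40} \gamma_{13} + \frac{27}{5} \gamma_{14} - \frac{27}{5} \gamma_{23} + \frac{51}{16} \gamma_{24} - \frac{63}{20} \gamma_{34} - \frac{81}{80} \gamma_{123} - \frac{57}{20} \gamma_{124} - \frac{27}{20} \gamma_{134} - \frac{21}{8} \gamma_{234} - \frac{9}{8} \gamma_{1234}
step 4: -\frac{1343}{120} - \frac{10151}{400} \gamma_{1} + \frac{1957}{100} \gamma_{2} + \frac{4953}{400} \gamma_{3} - \frac{7527}{800} \gamma_{4} - \frac{259}{10} \gamma_{12} - \frac{2823}{800} \gamma_{13} + \frac{75}{16} \gamma_{14} - \frac{1593}{200} \gamma_{23} + \frac{443}{200} \gamma_{24} - \frac{483}{80} \gamma_{34} - \frac{99}{20} \gamma_{123} - \frac{2459}{200} \gamma_{124} - \frac{447}{80} \gamma_{134} - \frac{154}{25} \gamma_{234} + \frac{24}{25} \gamma_{1234}
Answer: -\frac{1343}{120} - \frac{10151}{400} \gamma_{1} + \frac{1957}{100} \gamma_{2} + \frac{4953}{400} \gamma_{3} - \frac{7527}{800} \gamma_{4} - \frac{259}{10} \gamma_{12} - \frac{2823}{800} \gamma_{13} + \frac{75}{16} \gamma_{14} - \frac{1593}{200} \gamma_{23} + \frac{443}{200} \gamma_{24} - \frac{483}{80} \gamma_{34} - \frac{99}{20} \gamma_{123} - \frac{2459}{200} \gamma_{124} - \frac{447}{80} \gamma_{134} - \frac{154}{25} \gamma_{234} + \frac{24}{25} \gamma_{1234}


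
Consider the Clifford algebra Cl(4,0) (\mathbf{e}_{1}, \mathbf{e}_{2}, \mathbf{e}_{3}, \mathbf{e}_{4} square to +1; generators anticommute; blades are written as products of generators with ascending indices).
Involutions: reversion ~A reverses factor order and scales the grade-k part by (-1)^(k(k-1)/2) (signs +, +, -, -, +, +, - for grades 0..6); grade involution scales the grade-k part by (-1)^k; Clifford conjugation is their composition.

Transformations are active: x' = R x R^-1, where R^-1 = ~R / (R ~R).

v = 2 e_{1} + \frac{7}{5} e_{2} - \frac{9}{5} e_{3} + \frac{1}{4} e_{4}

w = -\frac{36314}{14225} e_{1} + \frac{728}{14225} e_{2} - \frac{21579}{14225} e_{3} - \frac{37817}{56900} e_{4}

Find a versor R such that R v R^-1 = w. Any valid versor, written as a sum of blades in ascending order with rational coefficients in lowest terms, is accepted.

R = v + w = -\frac{7864}{14225} e_{1} + \frac{20643}{14225} e_{2} - \frac{47184}{14225} e_{3} - \frac{5898}{14225} e_{4} works: the equal norms (\frac{741}{80}) guarantee its sandwich swaps v into w.
Answer: -\frac{7864}{14225} e_{1} + \frac{20643}{14225} e_{2} - \frac{47184}{14225} e_{3} - \frac{5898}{14225} e_{4}


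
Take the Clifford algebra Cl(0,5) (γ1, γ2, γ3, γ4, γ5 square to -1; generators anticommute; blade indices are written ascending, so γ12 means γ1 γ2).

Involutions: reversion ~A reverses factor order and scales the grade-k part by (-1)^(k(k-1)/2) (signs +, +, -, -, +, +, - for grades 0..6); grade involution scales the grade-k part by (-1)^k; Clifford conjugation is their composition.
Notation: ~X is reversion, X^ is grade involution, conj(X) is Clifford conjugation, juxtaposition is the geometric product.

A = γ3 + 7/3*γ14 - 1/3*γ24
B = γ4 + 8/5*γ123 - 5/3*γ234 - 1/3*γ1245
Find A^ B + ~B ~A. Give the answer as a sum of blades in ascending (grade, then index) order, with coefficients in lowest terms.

first term: -7/3*γ1 + 1/3*γ2 + 5/9*γ3 + 8/5*γ12 - 1/9*γ15 + 5/3*γ24 - 7/9*γ25 - γ34 + 35/9*γ123 + 8/15*γ134 + 56/15*γ234 + 1/3*γ12345
second term: -7/3*γ1 + 1/3*γ2 + 5/9*γ3 + 8/5*γ12 + 1/9*γ15 + 5/3*γ24 + 7/9*γ25 - γ34 - 35/9*γ123 - 8/15*γ134 - 56/15*γ234 - 1/3*γ12345
Answer: -14/3*γ1 + 2/3*γ2 + 10/9*γ3 + 16/5*γ12 + 10/3*γ24 - 2*γ34


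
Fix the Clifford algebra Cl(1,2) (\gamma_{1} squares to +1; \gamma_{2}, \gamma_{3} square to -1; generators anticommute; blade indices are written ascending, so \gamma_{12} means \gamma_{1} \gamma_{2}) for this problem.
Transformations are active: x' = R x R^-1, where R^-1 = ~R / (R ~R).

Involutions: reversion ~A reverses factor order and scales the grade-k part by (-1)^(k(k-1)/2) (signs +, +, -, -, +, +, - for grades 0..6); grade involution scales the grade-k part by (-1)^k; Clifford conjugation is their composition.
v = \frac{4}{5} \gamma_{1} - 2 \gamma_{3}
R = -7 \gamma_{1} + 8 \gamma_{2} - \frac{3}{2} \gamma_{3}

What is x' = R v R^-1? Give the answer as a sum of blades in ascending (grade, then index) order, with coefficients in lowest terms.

~R = -7 \gamma_{1} + 8 \gamma_{2} - \frac{3}{2} \gamma_{3}, and R ~R = -\frac{69}{4}, so R^-1 = ~R / (-\frac{69}{4}).
R v = -\frac{43}{5} - \frac{32}{5} \gamma_{12} + \frac{76}{5} \gamma_{13} - 16 \gamma_{23}
Answer: -\frac{2684}{345} \gamma_{1} + \frac{2752}{345} \gamma_{2} + \frac{58}{115} \gamma_{3}


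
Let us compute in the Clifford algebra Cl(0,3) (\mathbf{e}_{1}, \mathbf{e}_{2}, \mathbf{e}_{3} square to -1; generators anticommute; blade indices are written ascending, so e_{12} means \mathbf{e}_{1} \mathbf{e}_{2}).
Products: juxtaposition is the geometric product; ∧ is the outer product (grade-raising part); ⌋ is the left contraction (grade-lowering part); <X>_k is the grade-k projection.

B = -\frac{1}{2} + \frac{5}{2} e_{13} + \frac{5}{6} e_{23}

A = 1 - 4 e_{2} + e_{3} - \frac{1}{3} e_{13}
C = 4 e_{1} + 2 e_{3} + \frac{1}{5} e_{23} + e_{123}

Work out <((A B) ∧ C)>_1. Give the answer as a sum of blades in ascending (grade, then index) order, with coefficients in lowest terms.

step 1: \frac{1}{3} + \frac{5}{2} e_{1} + \frac{17}{6} e_{2} + \frac{17}{6} e_{3} - \frac{5}{18} e_{12} + \frac{8}{3} e_{13} + \frac{5}{6} e_{23} + 10 e_{123}
step 2: \frac{4}{3} e_{1} + \frac{2}{3} e_{3} - \frac{34}{3} e_{12} - \frac{19}{3} e_{13} + \frac{86}{15} e_{23} + \frac{65}{18} e_{123}
step 3: \frac{4}{3} e_{1} + \frac{2}{3} e_{3}
Answer: \frac{4}{3} e_{1} + \frac{2}{3} e_{3}


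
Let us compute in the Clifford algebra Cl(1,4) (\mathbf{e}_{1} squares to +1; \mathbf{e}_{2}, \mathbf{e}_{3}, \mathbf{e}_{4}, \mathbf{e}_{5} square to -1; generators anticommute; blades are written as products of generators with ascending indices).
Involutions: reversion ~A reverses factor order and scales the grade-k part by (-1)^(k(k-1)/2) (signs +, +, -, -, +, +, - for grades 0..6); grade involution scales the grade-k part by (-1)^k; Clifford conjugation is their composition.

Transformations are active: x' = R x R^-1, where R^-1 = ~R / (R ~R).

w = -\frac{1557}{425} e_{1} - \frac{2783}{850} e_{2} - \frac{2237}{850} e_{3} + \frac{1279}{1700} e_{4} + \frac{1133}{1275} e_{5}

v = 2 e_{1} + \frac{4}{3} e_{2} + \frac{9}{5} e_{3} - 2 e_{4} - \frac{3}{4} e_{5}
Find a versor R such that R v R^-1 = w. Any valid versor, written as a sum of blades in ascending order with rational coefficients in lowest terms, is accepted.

A norm check does it: q(v) = q(w) = -\frac{20089}{3600}, hence R = v + w = -\frac{707}{425} e_{1} - \frac{4949}{2550} e_{2} - \frac{707}{850} e_{3} - \frac{2121}{1700} e_{4} + \frac{707}{5100} e_{5} realises the map — parallel part kept, (v - w)/2 negated, v carried to w.
Answer: -\frac{707}{425} e_{1} - \frac{4949}{2550} e_{2} - \frac{707}{850} e_{3} - \frac{2121}{1700} e_{4} + \frac{707}{5100} e_{5}


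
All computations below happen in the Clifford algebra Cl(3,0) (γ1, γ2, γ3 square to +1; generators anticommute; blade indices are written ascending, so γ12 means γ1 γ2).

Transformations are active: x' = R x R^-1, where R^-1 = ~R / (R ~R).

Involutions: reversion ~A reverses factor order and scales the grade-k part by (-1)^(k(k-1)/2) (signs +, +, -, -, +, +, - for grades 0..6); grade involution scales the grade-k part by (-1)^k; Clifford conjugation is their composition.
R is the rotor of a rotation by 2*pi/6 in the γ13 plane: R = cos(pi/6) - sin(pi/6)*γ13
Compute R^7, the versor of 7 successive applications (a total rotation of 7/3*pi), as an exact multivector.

Rotor phase runs at HALF the rotation angle; powers of one rotor simply add phase, so after 7 steps in γ13 the phase is 7*pi/6 = 7*pi/6 and R^7 = cos(7*pi/6) - sin(7*pi/6)*γ13.
cos(7*pi/6) = -sqrt(3)/2 and sin(7*pi/6) = -1/2, so R^7 = -sqrt(3)/2 + 1/2*γ13. The net rotation is 1/3*pi (after discarding 1 full turn, each of which contributes a factor -1 to the rotor); the rotor keeps the half-angle phase exactly.
Answer: -sqrt(3)/2 + 1/2*γ13


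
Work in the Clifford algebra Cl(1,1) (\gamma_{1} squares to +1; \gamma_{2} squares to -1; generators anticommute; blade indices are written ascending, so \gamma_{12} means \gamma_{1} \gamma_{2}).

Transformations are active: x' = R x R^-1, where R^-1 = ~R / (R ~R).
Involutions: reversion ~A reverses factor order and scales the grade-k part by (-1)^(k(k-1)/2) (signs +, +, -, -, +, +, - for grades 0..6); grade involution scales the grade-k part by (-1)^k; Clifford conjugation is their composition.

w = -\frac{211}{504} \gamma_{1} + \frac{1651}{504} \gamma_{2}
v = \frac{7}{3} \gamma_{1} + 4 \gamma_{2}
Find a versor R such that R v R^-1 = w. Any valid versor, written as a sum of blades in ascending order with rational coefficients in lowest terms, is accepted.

The midline construction: v and w both square to -\frac{95}{9}, so reflecting in their sum \frac{965}{504} \gamma_{1} + \frac{3667}{504} \gamma_{2} exchanges them.
Answer: \frac{965}{504} \gamma_{1} + \frac{3667}{504} \gamma_{2}


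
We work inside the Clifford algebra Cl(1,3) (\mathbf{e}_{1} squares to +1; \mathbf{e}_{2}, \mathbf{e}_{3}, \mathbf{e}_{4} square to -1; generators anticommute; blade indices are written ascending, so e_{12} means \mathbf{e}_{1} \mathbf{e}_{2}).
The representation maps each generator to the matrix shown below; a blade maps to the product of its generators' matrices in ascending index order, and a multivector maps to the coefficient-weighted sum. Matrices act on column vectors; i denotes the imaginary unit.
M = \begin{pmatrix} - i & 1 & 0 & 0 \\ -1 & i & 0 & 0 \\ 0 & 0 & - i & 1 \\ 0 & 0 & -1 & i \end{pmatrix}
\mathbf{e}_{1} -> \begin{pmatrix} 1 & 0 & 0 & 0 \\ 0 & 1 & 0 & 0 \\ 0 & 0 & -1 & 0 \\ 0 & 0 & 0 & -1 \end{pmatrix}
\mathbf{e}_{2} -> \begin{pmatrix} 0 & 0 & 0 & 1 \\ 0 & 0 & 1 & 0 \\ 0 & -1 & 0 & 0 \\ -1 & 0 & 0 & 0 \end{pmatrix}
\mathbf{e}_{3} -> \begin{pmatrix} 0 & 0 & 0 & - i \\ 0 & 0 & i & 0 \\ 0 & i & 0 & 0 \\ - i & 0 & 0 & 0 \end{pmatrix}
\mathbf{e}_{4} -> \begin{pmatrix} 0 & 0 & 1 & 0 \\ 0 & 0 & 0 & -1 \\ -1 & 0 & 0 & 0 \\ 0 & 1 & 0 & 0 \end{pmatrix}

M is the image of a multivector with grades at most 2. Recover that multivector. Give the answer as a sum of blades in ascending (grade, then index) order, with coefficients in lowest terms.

Method: the blade images are trace-orthogonal — tr(rho(e_A) rho(e_B)^-1) = 4 if A = B and 0 otherwise — and rho(e_A)^-1 = (e_A)^2 * rho(e_A) with (e_A)^2 = +1 or -1, so the coefficient of e_A in the preimage is (e_A)^2 * tr(M rho(e_A))/4.
Nonzero projections over blades of grade <= 2: e_{23}: (e_{23})^2 = -1, tr(M rho(e_{23})) = -4, coefficient 1; e_{24}: (e_{24})^2 = -1, tr(M rho(e_{24})) = -4, coefficient 1. Every other blade of grade <= 2 projects to 0.
Answer: e_{23} + e_{24}


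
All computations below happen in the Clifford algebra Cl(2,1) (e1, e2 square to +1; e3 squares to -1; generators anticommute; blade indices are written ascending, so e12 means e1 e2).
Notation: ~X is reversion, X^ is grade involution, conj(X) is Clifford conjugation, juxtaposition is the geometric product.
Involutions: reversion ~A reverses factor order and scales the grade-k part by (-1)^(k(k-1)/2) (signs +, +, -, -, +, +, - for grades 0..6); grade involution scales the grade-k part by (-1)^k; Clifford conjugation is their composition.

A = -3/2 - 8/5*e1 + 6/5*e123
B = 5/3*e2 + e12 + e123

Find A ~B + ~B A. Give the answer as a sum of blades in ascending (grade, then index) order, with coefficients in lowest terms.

first term: -6/5 - 9/10*e2 + 6/5*e3 - 7/6*e12 - 2*e13 + 8/5*e23 + 3/2*e123
second term: -6/5 - 41/10*e2 + 6/5*e3 + 25/6*e12 - 2*e13 + 8/5*e23 + 3/2*e123
Answer: -12/5 - 5*e2 + 12/5*e3 + 3*e12 - 4*e13 + 16/5*e23 + 3*e123


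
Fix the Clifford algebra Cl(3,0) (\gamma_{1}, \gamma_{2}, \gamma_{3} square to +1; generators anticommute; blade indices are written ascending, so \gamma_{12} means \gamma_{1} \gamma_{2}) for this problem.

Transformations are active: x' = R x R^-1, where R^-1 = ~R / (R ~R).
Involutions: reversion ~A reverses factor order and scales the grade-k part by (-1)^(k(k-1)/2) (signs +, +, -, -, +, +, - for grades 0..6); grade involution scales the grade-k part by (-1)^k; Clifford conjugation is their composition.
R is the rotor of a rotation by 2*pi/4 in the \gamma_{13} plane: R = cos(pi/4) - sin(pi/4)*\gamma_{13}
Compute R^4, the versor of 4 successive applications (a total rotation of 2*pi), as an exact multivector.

Half-angle bookkeeping: 4 applications in \gamma_{13} add up to rotor phase 4*pi/4 = \pi, so R^4 = cos(\pi) - sin(\pi)*\gamma_{13}.
cos(\pi) = -1 and sin(\pi) = 0, so R^4 = -1. The total rotation 2*pi is 1 full turn, so every vector returns to itself, yet the rotor is -1, on the OTHER sheet of the double cover (an odd number of 2*pi turns).
Answer: -1


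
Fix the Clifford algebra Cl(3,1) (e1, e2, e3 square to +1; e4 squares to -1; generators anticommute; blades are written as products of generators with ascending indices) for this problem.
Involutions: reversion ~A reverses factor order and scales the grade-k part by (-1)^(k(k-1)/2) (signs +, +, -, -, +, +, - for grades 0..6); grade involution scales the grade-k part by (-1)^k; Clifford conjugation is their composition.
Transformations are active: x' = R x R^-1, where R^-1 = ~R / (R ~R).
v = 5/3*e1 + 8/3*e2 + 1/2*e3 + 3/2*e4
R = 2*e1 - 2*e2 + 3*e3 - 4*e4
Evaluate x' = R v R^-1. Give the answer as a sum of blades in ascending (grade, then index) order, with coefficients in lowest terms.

~R = 2*e1 - 2*e2 + 3*e3 - 4*e4, and R ~R = 1, so R^-1 = ~R / (1).
R v = 11/2 + 26/3*e1 e2 - 4*e1 e3 + 29/3*e1 e4 - 9*e2 e3 + 23/3*e2 e4 + 13/2*e3 e4
Answer: 61/3*e1 - 74/3*e2 + 65/2*e3 - 91/2*e4


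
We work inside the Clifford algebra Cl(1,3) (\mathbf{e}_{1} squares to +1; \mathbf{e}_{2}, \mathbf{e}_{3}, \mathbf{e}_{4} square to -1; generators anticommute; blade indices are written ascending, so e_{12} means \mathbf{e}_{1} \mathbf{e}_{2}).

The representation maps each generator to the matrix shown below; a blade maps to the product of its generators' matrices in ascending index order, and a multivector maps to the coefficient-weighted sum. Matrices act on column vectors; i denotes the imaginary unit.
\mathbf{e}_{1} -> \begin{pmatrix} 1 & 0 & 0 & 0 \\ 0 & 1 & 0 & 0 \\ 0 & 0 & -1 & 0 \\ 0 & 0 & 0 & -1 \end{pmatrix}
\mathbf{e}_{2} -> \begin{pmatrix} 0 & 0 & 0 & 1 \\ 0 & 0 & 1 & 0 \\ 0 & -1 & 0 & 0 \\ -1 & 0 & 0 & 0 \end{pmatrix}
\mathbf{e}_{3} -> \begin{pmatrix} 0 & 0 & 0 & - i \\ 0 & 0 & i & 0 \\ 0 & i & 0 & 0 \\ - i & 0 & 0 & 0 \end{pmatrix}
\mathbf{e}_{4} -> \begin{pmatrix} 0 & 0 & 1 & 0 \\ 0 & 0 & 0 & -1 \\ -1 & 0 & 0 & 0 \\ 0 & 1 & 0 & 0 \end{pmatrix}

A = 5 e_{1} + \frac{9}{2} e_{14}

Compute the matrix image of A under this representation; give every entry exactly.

Bivector images (products of the table entries): rho(e_{14}) = rho(\mathbf{e}_{1})rho(\mathbf{e}_{4}) = \begin{pmatrix} 0 & 0 & 1 & 0 \\ 0 & 0 & 0 & -1 \\ 1 & 0 & 0 & 0 \\ 0 & -1 & 0 & 0 \end{pmatrix}.
M = (5)*rho(e_{1}) + (\frac{9}{2})*rho(e_{14}), summed entrywise:
Answer: \begin{pmatrix} 5 & 0 & \frac{9}{2} & 0 \\ 0 & 5 & 0 & - \frac{9}{2} \\ \frac{9}{2} & 0 & -5 & 0 \\ 0 & - \frac{9}{2} & 0 & -5 \end{pmatrix}


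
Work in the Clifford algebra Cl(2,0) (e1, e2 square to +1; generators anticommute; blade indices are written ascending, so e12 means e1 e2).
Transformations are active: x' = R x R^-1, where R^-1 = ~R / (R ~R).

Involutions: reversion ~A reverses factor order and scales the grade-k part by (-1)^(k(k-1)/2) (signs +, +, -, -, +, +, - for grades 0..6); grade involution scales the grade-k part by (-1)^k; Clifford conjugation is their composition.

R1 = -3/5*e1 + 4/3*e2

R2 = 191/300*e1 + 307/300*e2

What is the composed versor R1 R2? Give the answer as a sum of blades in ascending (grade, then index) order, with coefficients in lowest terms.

Distribute over the terms of R1 (each basis-blade product reordered to ascending indices, repeated generators contracted through their squares):
(-3/5*e1) R2 = -191/500 - 307/500*e12
(4/3*e2) R2 = 307/225 - 191/225*e12
Summing the partial products and collecting blades:
Answer: 4421/4500 - 6583/4500*e12


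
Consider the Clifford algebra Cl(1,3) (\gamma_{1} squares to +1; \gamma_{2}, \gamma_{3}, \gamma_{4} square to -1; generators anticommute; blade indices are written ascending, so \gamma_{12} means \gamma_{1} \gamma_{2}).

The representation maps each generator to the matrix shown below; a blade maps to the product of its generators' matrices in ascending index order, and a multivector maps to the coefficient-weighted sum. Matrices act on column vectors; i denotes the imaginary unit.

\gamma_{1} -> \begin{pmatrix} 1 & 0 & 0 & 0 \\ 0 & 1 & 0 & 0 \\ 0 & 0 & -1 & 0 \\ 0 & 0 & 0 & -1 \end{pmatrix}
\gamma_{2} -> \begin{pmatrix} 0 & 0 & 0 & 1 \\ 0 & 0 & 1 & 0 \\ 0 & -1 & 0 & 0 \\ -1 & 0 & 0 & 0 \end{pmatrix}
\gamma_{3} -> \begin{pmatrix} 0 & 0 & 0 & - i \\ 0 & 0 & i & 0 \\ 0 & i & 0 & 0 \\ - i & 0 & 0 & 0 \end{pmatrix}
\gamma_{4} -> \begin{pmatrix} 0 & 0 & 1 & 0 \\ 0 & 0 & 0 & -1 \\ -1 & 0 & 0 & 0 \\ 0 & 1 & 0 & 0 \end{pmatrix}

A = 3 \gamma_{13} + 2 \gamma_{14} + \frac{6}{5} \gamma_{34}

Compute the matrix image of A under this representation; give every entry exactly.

Bivector images (products of the table entries): rho(\gamma_{13}) = rho(\gamma_{1})rho(\gamma_{3}) = \begin{pmatrix} 0 & 0 & 0 & - i \\ 0 & 0 & i & 0 \\ 0 & - i & 0 & 0 \\ i & 0 & 0 & 0 \end{pmatrix}; rho(\gamma_{14}) = rho(\gamma_{1})rho(\gamma_{4}) = \begin{pmatrix} 0 & 0 & 1 & 0 \\ 0 & 0 & 0 & -1 \\ 1 & 0 & 0 & 0 \\ 0 & -1 & 0 & 0 \end{pmatrix}; rho(\gamma_{34}) = rho(\gamma_{3})rho(\gamma_{4}) = \begin{pmatrix} 0 & - i & 0 & 0 \\ - i & 0 & 0 & 0 \\ 0 & 0 & 0 & - i \\ 0 & 0 & - i & 0 \end{pmatrix}.
M = (3)*rho(\gamma_{13}) + (2)*rho(\gamma_{14}) + (\frac{6}{5})*rho(\gamma_{34}), summed entrywise:
Answer: \begin{pmatrix} 0 & - \frac{6 i}{5} & 2 & - 3 i \\ - \frac{6 i}{5} & 0 & 3 i & -2 \\ 2 & - 3 i & 0 & - \frac{6 i}{5} \\ 3 i & -2 & - \frac{6 i}{5} & 0 \end{pmatrix}


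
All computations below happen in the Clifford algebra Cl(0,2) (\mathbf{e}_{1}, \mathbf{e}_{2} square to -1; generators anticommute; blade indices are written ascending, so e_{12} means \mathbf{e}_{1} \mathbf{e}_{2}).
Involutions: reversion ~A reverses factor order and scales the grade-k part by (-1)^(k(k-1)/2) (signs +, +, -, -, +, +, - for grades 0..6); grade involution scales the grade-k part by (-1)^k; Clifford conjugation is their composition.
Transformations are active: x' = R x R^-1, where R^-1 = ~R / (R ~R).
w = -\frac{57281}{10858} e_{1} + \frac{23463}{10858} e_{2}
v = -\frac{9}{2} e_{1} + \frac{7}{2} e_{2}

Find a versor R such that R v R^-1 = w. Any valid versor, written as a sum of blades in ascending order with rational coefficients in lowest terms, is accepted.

Here q(v) = q(w) = -\frac{65}{2}; the classical choice R = v + w = -\frac{53071}{5429} e_{1} + \frac{30733}{5429} e_{2} then realises v -> w under the sandwich.
Answer: -\frac{53071}{5429} e_{1} + \frac{30733}{5429} e_{2}


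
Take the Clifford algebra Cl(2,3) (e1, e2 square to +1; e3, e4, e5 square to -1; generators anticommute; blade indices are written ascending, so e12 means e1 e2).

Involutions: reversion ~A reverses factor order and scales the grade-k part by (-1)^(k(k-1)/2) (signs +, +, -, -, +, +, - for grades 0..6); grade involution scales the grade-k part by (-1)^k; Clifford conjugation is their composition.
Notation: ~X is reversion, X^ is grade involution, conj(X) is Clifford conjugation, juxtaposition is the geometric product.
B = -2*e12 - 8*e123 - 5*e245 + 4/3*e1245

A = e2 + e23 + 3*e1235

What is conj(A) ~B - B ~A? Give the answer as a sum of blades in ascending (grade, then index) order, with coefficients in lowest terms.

first term: -6*e1 - 24*e5 + 10*e13 - 4*e34 - 6*e35 - 5*e45 + 15*e134 + 4/3*e145 + 5*e345 + 4/3*e1345
second term: 6*e1 - 24*e5 + 10*e13 + 4*e34 + 6*e35 - 5*e45 - 15*e134 + 4/3*e145 + 5*e345 - 4/3*e1345
Answer: -12*e1 - 8*e34 - 12*e35 + 30*e134 + 8/3*e1345


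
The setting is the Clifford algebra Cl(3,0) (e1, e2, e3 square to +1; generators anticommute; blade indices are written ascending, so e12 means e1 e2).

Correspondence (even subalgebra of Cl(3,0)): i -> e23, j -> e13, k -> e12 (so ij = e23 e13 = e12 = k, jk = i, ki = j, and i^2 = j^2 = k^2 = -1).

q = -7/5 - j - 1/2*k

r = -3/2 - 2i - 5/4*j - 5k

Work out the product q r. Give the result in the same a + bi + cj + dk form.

In blades: q = -7/5 - 1/2*e12 - e13, r = -3/2 - 5*e12 - 5/4*e13 - 2*e23.
Distribute q over r term by term (generator squares from the signature, products reordered to ascending indices): (-7/5)*r = 21/10 + 7*e12 + 7/4*e13 + 14/5*e23; (-1/2*e12)*r = -5/2 + 3/4*e12 + e13 - 5/8*e23; (-e13)*r = -5/4 - 2*e12 + 3/2*e13 + 5*e23.
Sum: -33/20 + 23/4*e12 + 17/4*e13 + 287/40*e23; translating back through the correspondence:
Answer: -33/20 + 287/40*i + 17/4*j + 23/4*k


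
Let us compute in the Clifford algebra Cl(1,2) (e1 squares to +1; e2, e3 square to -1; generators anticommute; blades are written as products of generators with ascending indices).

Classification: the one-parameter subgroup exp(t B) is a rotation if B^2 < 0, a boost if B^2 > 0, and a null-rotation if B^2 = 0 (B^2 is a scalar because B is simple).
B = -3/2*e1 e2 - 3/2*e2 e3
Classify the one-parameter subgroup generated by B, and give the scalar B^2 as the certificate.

B^2 term by term: the squares give (-3/2)^2*(e1 e2)^2 + (-3/2)^2*(e2 e3)^2 = 9/4*(+1) + 9/4*(-1) = 0 (each basis 2-blade squares to minus the product of its generators' squares); cross terms between blades sharing an index anticommute and cancel. So B^2 = 0.
Answer: null-rotation, certificate B^2 = 0. Because 0 is invariant under every versor sandwich, the classification follows from its sign alone.


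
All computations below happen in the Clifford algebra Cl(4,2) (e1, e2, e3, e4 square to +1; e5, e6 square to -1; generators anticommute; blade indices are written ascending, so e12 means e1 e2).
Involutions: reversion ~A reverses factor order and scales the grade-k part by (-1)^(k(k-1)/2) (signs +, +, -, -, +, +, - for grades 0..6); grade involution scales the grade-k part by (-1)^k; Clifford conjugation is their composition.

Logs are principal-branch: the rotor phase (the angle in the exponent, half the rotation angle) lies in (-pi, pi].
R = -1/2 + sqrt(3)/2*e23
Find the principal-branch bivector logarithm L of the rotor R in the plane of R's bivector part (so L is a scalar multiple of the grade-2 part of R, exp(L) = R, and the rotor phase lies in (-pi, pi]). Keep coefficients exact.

The scalar part of R is -1/2, so the principal-branch rotor phase is pinned; divide the bivector part by its sine to get the unit plane — L is the phase times that plane.
Concretely: cos(phase) = -1/2 gives phase = ±2*pi/3, and since phase/sin(phase) is even the sign is immaterial: L = (phase/sin(phase)) * <R>_2 = (4*sqrt(3)*pi/9) * <R>_2.
Answer: 2*pi/3*e23


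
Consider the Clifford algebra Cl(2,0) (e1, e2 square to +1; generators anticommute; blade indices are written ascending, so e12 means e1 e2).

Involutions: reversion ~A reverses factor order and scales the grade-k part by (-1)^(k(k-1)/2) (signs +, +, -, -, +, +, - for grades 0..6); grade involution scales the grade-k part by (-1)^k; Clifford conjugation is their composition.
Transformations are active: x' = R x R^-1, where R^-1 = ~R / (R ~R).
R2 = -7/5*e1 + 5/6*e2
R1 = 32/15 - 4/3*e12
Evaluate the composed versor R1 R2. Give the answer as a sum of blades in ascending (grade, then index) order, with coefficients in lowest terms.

Distribute over the terms of R1 (each basis-blade product reordered to ascending indices, repeated generators contracted through their squares):
(32/15) R2 = -224/75*e1 + 16/9*e2
(-4/3*e12) R2 = -10/9*e1 - 28/15*e2
Summing the partial products and collecting blades:
Answer: -922/225*e1 - 4/45*e2


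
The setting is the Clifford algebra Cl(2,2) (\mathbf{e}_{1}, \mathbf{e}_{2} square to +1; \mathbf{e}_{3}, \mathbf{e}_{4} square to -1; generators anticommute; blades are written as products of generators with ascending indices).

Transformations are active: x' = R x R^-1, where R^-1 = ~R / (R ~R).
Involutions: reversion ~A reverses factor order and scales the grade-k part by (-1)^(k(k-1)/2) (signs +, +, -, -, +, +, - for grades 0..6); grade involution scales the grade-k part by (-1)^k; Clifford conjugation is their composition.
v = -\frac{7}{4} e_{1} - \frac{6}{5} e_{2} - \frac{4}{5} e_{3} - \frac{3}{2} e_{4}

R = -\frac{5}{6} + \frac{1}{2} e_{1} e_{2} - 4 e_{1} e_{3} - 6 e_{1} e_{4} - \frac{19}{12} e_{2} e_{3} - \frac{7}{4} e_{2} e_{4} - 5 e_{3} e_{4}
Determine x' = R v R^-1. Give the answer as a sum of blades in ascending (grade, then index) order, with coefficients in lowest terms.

~R = -\frac{5}{6} - \frac{1}{2} e_{1} e_{2} + 4 e_{1} e_{3} + 6 e_{1} e_{4} + \frac{19}{12} e_{2} e_{3} + \frac{7}{4} e_{2} e_{4} + 5 e_{3} e_{4}, and R ~R = -\frac{253}{8}, so R^-1 = ~R / (-\frac{253}{8}).
R v = -\frac{1361}{120} e_{1} - \frac{121}{60} e_{2} - \frac{236}{15} e_{3} - \frac{147}{20} e_{4} - \frac{583}{240} e_{1} e_{2} e_{3} - \frac{391}{80} e_{1} e_{2} e_{4} + \frac{199}{20} e_{1} e_{3} e_{4} + \frac{279}{40} e_{2} e_{3} e_{4}
Answer: \frac{15431}{3036} e_{1} + \frac{9452}{11385} e_{2} + \frac{10463}{2277} e_{3} - \frac{4929}{2530} e_{4}
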